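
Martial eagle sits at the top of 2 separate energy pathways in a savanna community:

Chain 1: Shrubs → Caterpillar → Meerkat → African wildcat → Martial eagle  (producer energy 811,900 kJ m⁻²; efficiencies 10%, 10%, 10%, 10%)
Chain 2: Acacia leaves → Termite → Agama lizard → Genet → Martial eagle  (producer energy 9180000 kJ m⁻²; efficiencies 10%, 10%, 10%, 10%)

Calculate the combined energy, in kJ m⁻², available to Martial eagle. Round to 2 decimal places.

Chain 1: 811900 × 0.1 × 0.1 × 0.1 × 0.1 = 81.19 kJ m⁻²
Chain 2: 9180000 × 0.1 × 0.1 × 0.1 × 0.1 = 918 kJ m⁻²
Total at Martial eagle: 81.19 + 918 = 999.19 kJ m⁻²

999.19 kJ m⁻²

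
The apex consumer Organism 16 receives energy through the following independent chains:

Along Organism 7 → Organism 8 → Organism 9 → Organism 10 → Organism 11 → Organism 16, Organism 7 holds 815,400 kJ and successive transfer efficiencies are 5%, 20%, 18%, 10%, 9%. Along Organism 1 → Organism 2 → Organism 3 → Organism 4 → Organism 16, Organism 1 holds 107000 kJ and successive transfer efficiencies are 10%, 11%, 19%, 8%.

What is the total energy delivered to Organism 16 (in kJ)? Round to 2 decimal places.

Via Organism 7: 815400 × 0.05 × 0.2 × 0.18 × 0.1 × 0.09 = 13.20948 kJ
Via Organism 1: 107000 × 0.1 × 0.11 × 0.19 × 0.08 = 17.8904 kJ
Total at Organism 16: 13.20948 + 17.8904 = 31.09988 kJ

31.10 kJ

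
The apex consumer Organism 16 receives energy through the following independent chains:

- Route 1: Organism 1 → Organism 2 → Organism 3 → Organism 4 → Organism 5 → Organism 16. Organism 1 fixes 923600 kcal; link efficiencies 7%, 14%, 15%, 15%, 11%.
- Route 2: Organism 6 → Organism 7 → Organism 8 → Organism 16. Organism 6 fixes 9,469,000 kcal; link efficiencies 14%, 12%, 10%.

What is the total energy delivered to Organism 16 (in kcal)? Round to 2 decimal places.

15930.32 kcal

Route 1: 923600 × 0.07 × 0.14 × 0.15 × 0.15 × 0.11 = 22.401918 kcal
Route 2: 9469000 × 0.14 × 0.12 × 0.1 = 15907.92 kcal
Total at Organism 16: 22.401918 + 15907.92 = 15930.321918 kcal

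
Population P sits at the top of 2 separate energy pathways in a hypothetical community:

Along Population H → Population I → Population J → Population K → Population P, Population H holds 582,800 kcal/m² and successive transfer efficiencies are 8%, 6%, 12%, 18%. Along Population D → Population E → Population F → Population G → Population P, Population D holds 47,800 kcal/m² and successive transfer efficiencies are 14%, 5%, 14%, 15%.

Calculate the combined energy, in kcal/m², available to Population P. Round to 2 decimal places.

Via Population H: 582800 × 0.08 × 0.06 × 0.12 × 0.18 = 60.424704 kcal/m²
Via Population D: 47800 × 0.14 × 0.05 × 0.14 × 0.15 = 7.0266 kcal/m²
Total at Population P: 60.424704 + 7.0266 = 67.451304 kcal/m²

67.45 kcal/m²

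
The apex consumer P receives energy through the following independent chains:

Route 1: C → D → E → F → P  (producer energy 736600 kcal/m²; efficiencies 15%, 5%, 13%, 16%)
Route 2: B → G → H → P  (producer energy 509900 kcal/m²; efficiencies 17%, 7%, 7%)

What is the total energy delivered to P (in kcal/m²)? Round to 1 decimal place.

Route 1: 736600 × 0.15 × 0.05 × 0.13 × 0.16 = 114.9096 kcal/m²
Route 2: 509900 × 0.17 × 0.07 × 0.07 = 424.7467 kcal/m²
Total at P: 114.9096 + 424.7467 = 539.6563 kcal/m²

539.7 kcal/m²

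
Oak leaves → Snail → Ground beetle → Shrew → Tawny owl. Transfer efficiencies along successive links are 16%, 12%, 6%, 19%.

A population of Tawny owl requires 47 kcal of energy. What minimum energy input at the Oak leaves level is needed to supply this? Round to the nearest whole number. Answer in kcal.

214730 kcal

Cumulative transfer efficiency: 0.16 × 0.12 × 0.06 × 0.19 = 0.00021888
Oak leaves energy = 47 / 0.00021888 = 214730 kcal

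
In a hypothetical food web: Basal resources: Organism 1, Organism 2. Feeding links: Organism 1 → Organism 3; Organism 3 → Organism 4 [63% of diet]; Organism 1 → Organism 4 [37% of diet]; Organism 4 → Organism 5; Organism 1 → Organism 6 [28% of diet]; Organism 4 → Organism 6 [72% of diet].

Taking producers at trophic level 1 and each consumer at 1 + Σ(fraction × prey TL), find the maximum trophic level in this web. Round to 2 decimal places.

3.63

Organism 3: 1 + 1 = 2
Organism 4: 1 + (0.63×2 + 0.37×1) = 2.63
Organism 5: 1 + 2.63 = 3.63
Organism 6: 1 + (0.28×1 + 0.72×2.63) = 3.1736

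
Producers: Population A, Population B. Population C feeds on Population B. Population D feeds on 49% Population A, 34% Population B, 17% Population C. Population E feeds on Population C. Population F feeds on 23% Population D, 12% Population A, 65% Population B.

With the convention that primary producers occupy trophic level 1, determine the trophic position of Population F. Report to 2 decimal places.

2.27

Population C: 1 + 1 = 2
Population D: 1 + (0.49×1 + 0.34×1 + 0.17×2) = 2.17
Population E: 1 + 2 = 3
Population F: 1 + (0.23×2.17 + 0.12×1 + 0.65×1) = 2.2691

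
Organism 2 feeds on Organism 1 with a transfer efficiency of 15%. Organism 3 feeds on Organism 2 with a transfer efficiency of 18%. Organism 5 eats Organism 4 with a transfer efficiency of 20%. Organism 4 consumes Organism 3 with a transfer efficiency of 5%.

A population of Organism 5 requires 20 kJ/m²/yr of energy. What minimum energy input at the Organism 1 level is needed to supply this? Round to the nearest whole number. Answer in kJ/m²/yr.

74074 kJ/m²/yr

Cumulative transfer efficiency: 0.15 × 0.18 × 0.05 × 0.2 = 0.00027
Organism 1 energy = 20 / 0.00027 = 74074 kJ/m²/yr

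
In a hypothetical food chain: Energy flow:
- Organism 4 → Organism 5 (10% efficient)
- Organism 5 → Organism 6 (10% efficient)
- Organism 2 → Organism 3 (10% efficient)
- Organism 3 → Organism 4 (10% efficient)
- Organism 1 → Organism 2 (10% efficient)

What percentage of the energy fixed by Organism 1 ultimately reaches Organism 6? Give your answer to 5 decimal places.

0.00100%

Product of link efficiencies: 0.1 × 0.1 × 0.1 × 0.1 × 0.1 = 0.00001
As a percentage: 0.00001 × 100 = 0.00100%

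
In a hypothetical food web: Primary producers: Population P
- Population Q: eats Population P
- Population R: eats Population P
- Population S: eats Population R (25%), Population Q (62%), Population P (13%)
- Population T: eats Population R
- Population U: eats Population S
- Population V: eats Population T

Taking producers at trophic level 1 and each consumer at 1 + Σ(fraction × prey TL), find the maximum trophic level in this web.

Population Q: 1 + 1 = 2
Population R: 1 + 1 = 2
Population S: 1 + (0.25×2 + 0.62×2 + 0.13×1) = 2.87
Population T: 1 + 2 = 3
Population U: 1 + 2.87 = 3.87
Population V: 1 + 3 = 4

4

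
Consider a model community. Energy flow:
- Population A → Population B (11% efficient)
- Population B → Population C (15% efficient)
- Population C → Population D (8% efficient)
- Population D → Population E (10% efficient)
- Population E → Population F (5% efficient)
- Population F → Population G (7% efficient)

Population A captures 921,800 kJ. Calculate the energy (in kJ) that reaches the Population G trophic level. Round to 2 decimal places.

Population B: 921800 × 0.11 = 101398 kJ
Population C: 101398 × 0.15 = 15209.7 kJ
Population D: 15209.7 × 0.08 = 1216.776 kJ
Population E: 1216.776 × 0.1 = 121.6776 kJ
Population F: 121.6776 × 0.05 = 6.08388 kJ
Population G: 6.08388 × 0.07 = 0.4258716 kJ

0.43 kJ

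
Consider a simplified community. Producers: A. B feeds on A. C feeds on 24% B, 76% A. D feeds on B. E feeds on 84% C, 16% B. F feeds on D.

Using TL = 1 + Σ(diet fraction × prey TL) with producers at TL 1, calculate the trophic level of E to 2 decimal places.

3.20

B: 1 + 1 = 2
C: 1 + (0.24×2 + 0.76×1) = 2.24
D: 1 + 2 = 3
E: 1 + (0.84×2.24 + 0.16×2) = 3.2016
F: 1 + 3 = 4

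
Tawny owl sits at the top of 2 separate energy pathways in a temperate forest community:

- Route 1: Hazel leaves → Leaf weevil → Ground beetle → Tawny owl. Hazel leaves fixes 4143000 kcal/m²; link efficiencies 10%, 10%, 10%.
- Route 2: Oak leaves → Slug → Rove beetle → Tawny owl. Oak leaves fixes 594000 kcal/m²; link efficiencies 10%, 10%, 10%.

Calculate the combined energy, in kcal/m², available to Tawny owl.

4737 kcal/m²

Route 1: 4143000 × 0.1 × 0.1 × 0.1 = 4143 kcal/m²
Route 2: 594000 × 0.1 × 0.1 × 0.1 = 594 kcal/m²
Total at Tawny owl: 4143 + 594 = 4737 kcal/m²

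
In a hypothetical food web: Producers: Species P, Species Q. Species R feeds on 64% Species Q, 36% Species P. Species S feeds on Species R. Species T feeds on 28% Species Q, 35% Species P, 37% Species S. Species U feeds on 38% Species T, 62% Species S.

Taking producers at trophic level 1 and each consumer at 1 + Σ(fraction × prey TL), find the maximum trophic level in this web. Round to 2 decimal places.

Species R: 1 + (0.64×1 + 0.36×1) = 2
Species S: 1 + 2 = 3
Species T: 1 + (0.28×1 + 0.35×1 + 0.37×3) = 2.74
Species U: 1 + (0.38×2.74 + 0.62×3) = 3.9012

3.90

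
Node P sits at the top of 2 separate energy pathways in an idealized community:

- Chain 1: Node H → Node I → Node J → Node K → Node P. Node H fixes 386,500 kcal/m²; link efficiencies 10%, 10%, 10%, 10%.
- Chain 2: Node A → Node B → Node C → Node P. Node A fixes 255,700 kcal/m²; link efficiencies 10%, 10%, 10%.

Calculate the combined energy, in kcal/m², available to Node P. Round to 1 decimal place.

Chain 1: 386500 × 0.1 × 0.1 × 0.1 × 0.1 = 38.65 kcal/m²
Chain 2: 255700 × 0.1 × 0.1 × 0.1 = 255.7 kcal/m²
Total at Node P: 38.65 + 255.7 = 294.35 kcal/m²

294.4 kcal/m²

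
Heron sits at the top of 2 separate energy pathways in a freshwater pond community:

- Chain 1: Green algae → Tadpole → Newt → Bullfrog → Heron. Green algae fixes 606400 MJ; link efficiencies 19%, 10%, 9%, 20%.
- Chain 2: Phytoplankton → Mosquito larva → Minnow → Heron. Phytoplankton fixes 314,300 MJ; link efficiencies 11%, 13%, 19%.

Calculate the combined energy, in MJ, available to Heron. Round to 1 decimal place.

1061.3 MJ

Chain 1: 606400 × 0.19 × 0.1 × 0.09 × 0.2 = 207.3888 MJ
Chain 2: 314300 × 0.11 × 0.13 × 0.19 = 853.9531 MJ
Total at Heron: 207.3888 + 853.9531 = 1061.3419 MJ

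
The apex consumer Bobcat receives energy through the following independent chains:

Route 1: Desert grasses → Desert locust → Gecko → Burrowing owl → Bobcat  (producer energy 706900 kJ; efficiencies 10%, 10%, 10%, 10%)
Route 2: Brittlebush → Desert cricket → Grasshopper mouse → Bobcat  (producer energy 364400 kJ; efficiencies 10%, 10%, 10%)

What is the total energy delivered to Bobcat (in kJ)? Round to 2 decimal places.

435.09 kJ

Route 1: 706900 × 0.1 × 0.1 × 0.1 × 0.1 = 70.69 kJ
Route 2: 364400 × 0.1 × 0.1 × 0.1 = 364.4 kJ
Total at Bobcat: 70.69 + 364.4 = 435.09 kJ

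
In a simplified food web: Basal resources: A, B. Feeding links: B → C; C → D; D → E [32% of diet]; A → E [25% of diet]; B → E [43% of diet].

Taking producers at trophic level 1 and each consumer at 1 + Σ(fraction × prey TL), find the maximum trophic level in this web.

C: 1 + 1 = 2
D: 1 + 2 = 3
E: 1 + (0.32×3 + 0.25×1 + 0.43×1) = 2.64

3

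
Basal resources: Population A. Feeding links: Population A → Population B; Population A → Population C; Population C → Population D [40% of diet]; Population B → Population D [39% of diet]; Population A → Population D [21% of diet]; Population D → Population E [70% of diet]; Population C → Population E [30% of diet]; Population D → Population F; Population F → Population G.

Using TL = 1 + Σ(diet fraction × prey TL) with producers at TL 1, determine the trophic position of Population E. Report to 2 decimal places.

3.55

Population B: 1 + 1 = 2
Population C: 1 + 1 = 2
Population D: 1 + (0.4×2 + 0.39×2 + 0.21×1) = 2.79
Population E: 1 + (0.7×2.79 + 0.3×2) = 3.553
Population F: 1 + 2.79 = 3.79
Population G: 1 + 3.79 = 4.79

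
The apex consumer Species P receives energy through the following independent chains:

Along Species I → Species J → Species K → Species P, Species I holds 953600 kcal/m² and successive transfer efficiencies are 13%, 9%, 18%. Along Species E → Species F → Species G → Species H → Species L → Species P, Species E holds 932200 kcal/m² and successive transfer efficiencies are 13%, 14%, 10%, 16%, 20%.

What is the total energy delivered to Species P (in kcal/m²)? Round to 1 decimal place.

2062.6 kcal/m²

Via Species I: 953600 × 0.13 × 0.09 × 0.18 = 2008.2816 kcal/m²
Via Species E: 932200 × 0.13 × 0.14 × 0.1 × 0.16 × 0.2 = 54.291328 kcal/m²
Total at Species P: 2008.2816 + 54.291328 = 2062.572928 kcal/m²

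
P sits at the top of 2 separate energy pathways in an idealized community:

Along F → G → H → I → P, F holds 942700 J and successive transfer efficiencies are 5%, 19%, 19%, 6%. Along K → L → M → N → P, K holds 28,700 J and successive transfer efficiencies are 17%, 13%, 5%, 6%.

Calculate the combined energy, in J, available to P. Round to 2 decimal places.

104.00 J

Via F: 942700 × 0.05 × 0.19 × 0.19 × 0.06 = 102.09441 J
Via K: 28700 × 0.17 × 0.13 × 0.05 × 0.06 = 1.90281 J
Total at P: 102.09441 + 1.90281 = 103.99722 J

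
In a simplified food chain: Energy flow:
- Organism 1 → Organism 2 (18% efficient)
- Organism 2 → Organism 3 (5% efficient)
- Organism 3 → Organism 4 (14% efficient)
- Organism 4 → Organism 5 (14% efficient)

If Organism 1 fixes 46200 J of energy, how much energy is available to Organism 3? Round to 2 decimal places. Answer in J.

Organism 2: 46200 × 0.18 = 8316 J
Organism 3: 8316 × 0.05 = 415.8 J

415.80 J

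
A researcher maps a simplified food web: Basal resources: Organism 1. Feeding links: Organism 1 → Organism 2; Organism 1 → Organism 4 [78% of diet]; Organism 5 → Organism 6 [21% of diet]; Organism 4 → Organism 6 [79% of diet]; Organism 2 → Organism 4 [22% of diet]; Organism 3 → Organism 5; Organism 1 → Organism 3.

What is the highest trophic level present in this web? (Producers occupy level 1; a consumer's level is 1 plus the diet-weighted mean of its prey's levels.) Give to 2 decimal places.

3.38

Organism 2: 1 + 1 = 2
Organism 3: 1 + 1 = 2
Organism 4: 1 + (0.22×2 + 0.78×1) = 2.22
Organism 5: 1 + 2 = 3
Organism 6: 1 + (0.79×2.22 + 0.21×3) = 3.3838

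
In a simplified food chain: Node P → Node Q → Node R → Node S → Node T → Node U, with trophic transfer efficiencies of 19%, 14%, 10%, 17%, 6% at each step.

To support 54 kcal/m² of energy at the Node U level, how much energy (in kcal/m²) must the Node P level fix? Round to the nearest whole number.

Cumulative transfer efficiency: 0.19 × 0.14 × 0.1 × 0.17 × 0.06 = 0.000027132
Node P energy = 54 / 0.000027132 = 1990270 kcal/m²

1990270 kcal/m²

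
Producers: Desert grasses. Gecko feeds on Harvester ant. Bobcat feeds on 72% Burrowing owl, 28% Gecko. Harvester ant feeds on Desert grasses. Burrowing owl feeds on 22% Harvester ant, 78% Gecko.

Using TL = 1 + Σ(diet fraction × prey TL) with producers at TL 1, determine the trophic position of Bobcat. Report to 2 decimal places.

4.56

Harvester ant: 1 + 1 = 2
Gecko: 1 + 2 = 3
Burrowing owl: 1 + (0.22×2 + 0.78×3) = 3.78
Bobcat: 1 + (0.72×3.78 + 0.28×3) = 4.5616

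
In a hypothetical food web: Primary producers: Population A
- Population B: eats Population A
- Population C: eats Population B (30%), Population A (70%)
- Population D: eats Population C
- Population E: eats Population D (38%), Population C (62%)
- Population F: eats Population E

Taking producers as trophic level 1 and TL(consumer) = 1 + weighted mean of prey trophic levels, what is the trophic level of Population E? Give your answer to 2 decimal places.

Population B: 1 + 1 = 2
Population C: 1 + (0.3×2 + 0.7×1) = 2.3
Population D: 1 + 2.3 = 3.3
Population E: 1 + (0.38×3.3 + 0.62×2.3) = 3.68
Population F: 1 + 3.68 = 4.68

3.68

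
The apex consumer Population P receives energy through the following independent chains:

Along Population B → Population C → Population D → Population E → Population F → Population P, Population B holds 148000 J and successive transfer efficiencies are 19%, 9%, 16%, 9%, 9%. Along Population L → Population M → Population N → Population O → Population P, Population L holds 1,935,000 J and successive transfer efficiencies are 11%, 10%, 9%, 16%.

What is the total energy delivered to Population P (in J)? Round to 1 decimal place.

Via Population B: 148000 × 0.19 × 0.09 × 0.16 × 0.09 × 0.09 = 3.2799168 J
Via Population L: 1935000 × 0.11 × 0.1 × 0.09 × 0.16 = 306.504 J
Total at Population P: 3.2799168 + 306.504 = 309.7839168 J

309.8 J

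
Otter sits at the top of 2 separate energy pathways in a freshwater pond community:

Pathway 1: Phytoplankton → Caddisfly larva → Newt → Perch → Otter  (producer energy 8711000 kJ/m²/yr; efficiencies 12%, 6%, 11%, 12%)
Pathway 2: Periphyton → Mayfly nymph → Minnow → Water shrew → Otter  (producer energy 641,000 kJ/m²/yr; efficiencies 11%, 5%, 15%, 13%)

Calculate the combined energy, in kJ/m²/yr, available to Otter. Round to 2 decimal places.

896.64 kJ/m²/yr

Pathway 1: 8711000 × 0.12 × 0.06 × 0.11 × 0.12 = 827.89344 kJ/m²/yr
Pathway 2: 641000 × 0.11 × 0.05 × 0.15 × 0.13 = 68.74725 kJ/m²/yr
Total at Otter: 827.89344 + 68.74725 = 896.64069 kJ/m²/yr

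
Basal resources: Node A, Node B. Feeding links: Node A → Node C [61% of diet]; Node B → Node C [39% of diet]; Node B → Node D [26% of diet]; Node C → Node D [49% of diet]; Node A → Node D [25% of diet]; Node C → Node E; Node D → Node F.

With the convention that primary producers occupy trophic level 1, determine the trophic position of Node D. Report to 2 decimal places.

Node C: 1 + (0.61×1 + 0.39×1) = 2
Node D: 1 + (0.26×1 + 0.49×2 + 0.25×1) = 2.49
Node E: 1 + 2 = 3
Node F: 1 + 2.49 = 3.49

2.49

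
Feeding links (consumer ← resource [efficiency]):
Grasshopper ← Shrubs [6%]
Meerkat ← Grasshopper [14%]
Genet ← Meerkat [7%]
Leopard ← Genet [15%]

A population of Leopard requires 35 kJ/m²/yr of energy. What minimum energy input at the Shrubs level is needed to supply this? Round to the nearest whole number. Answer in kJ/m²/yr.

Cumulative transfer efficiency: 0.06 × 0.14 × 0.07 × 0.15 = 0.0000882
Shrubs energy = 35 / 0.0000882 = 396825 kJ/m²/yr

396825 kJ/m²/yr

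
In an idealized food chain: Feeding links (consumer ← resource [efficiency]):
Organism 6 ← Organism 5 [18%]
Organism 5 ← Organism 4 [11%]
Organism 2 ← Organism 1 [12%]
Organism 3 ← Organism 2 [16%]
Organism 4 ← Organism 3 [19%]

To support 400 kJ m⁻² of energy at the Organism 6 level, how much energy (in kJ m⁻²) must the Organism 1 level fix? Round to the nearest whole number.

Cumulative transfer efficiency: 0.12 × 0.16 × 0.19 × 0.11 × 0.18 = 0.0000722304
Organism 1 energy = 400 / 0.0000722304 = 5537834 kJ m⁻²

5537834 kJ m⁻²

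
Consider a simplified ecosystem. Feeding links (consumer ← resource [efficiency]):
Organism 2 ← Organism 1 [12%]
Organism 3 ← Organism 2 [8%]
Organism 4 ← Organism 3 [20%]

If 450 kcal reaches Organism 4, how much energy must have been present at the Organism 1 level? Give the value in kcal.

Cumulative transfer efficiency: 0.12 × 0.08 × 0.2 = 0.00192
Organism 1 energy = 450 / 0.00192 = 234375 kcal

234375 kcal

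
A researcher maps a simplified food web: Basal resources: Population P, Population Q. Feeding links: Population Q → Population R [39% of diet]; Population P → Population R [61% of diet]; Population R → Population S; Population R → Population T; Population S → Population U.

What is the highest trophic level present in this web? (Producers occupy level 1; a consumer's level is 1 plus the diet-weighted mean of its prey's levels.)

Population R: 1 + (0.39×1 + 0.61×1) = 2
Population S: 1 + 2 = 3
Population T: 1 + 2 = 3
Population U: 1 + 3 = 4

4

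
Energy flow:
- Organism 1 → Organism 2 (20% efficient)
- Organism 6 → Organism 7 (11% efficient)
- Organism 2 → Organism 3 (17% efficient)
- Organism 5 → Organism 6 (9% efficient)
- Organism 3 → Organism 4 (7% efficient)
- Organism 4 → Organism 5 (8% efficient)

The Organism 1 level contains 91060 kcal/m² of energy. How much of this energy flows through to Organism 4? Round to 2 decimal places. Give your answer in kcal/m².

216.72 kcal/m²

Organism 2: 91060 × 0.2 = 18212 kcal/m²
Organism 3: 18212 × 0.17 = 3096.04 kcal/m²
Organism 4: 3096.04 × 0.07 = 216.7228 kcal/m²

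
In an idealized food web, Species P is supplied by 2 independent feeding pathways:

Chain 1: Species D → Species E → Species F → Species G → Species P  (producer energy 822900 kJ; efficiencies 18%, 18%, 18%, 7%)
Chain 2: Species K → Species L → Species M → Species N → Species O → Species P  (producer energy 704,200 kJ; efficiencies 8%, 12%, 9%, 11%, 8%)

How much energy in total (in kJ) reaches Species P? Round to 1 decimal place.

Chain 1: 822900 × 0.18 × 0.18 × 0.18 × 0.07 = 335.940696 kJ
Chain 2: 704200 × 0.08 × 0.12 × 0.09 × 0.11 × 0.08 = 5.35417344 kJ
Total at Species P: 335.940696 + 5.35417344 = 341.29486944 kJ

341.3 kJ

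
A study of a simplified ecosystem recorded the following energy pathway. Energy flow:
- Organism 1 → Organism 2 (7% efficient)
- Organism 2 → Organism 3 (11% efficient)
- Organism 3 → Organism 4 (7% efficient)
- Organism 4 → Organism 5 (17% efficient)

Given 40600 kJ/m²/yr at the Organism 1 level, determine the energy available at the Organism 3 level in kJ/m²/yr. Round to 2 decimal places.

Organism 2: 40600 × 0.07 = 2842 kJ/m²/yr
Organism 3: 2842 × 0.11 = 312.62 kJ/m²/yr

312.62 kJ/m²/yr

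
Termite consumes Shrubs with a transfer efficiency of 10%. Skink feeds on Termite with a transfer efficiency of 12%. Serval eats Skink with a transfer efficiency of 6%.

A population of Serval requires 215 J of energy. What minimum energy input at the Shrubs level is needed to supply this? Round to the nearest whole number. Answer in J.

298611 J

Cumulative transfer efficiency: 0.1 × 0.12 × 0.06 = 0.00072
Shrubs energy = 215 / 0.00072 = 298611 J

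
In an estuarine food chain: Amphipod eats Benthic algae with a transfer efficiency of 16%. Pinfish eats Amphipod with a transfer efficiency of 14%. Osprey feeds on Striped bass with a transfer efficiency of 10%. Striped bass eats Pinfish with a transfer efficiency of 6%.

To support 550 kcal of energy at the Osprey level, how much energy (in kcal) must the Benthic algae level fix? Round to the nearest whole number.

Cumulative transfer efficiency: 0.16 × 0.14 × 0.06 × 0.1 = 0.0001344
Benthic algae energy = 550 / 0.0001344 = 4092262 kcal

4092262 kcal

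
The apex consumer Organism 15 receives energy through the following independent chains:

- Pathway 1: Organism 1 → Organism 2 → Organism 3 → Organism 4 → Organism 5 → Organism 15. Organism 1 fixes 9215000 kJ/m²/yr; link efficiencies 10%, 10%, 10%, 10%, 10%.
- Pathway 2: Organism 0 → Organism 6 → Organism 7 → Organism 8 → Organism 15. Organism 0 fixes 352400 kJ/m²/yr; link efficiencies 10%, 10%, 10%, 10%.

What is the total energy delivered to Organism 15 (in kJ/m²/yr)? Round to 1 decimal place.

Pathway 1: 9215000 × 0.1 × 0.1 × 0.1 × 0.1 × 0.1 = 92.15 kJ/m²/yr
Pathway 2: 352400 × 0.1 × 0.1 × 0.1 × 0.1 = 35.24 kJ/m²/yr
Total at Organism 15: 92.15 + 35.24 = 127.39 kJ/m²/yr

127.4 kJ/m²/yr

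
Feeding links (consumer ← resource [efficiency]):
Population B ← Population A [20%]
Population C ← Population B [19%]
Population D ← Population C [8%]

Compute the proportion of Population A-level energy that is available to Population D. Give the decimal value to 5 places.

0.00304

Product of link efficiencies: 0.2 × 0.19 × 0.08 = 0.00304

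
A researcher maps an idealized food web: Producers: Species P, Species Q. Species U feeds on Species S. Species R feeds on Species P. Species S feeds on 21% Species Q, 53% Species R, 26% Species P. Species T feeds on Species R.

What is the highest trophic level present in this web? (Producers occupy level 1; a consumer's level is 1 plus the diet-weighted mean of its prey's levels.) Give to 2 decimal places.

Species R: 1 + 1 = 2
Species S: 1 + (0.21×1 + 0.53×2 + 0.26×1) = 2.53
Species T: 1 + 2 = 3
Species U: 1 + 2.53 = 3.53

3.53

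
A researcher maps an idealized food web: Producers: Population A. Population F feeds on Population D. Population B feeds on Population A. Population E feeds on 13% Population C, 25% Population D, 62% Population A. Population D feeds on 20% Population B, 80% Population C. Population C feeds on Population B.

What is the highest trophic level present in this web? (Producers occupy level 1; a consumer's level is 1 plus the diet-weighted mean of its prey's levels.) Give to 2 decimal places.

4.80

Population B: 1 + 1 = 2
Population C: 1 + 2 = 3
Population D: 1 + (0.2×2 + 0.8×3) = 3.8
Population E: 1 + (0.13×3 + 0.25×3.8 + 0.62×1) = 2.96
Population F: 1 + 3.8 = 4.8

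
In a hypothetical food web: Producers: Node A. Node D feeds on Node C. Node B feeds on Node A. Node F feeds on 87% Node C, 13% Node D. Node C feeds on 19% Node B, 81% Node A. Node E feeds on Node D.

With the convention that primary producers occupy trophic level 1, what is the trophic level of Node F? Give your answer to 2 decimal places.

3.32

Node B: 1 + 1 = 2
Node C: 1 + (0.19×2 + 0.81×1) = 2.19
Node D: 1 + 2.19 = 3.19
Node E: 1 + 3.19 = 4.19
Node F: 1 + (0.87×2.19 + 0.13×3.19) = 3.32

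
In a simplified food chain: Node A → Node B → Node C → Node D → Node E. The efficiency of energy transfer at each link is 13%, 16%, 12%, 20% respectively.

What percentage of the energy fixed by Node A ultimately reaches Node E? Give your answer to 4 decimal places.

0.0499%

Product of link efficiencies: 0.13 × 0.16 × 0.12 × 0.2 = 0.0004992
As a percentage: 0.0004992 × 100 = 0.0499%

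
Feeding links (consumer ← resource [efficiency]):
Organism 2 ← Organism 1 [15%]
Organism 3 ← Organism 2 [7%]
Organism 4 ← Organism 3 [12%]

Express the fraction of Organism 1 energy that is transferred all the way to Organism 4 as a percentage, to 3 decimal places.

Product of link efficiencies: 0.15 × 0.07 × 0.12 = 0.00126
As a percentage: 0.00126 × 100 = 0.126%

0.126%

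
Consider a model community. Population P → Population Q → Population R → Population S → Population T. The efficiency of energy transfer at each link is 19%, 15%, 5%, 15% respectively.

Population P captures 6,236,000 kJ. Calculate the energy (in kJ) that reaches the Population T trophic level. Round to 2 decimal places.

1332.95 kJ

Population Q: 6236000 × 0.19 = 1184840 kJ
Population R: 1184840 × 0.15 = 177726 kJ
Population S: 177726 × 0.05 = 8886.3 kJ
Population T: 8886.3 × 0.15 = 1332.945 kJ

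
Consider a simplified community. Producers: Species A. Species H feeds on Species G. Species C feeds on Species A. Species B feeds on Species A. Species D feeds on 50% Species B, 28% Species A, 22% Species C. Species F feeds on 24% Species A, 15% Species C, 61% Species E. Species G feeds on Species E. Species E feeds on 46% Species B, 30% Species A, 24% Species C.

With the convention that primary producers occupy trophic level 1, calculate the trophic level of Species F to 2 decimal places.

3.19

Species B: 1 + 1 = 2
Species C: 1 + 1 = 2
Species D: 1 + (0.5×2 + 0.28×1 + 0.22×2) = 2.72
Species E: 1 + (0.46×2 + 0.3×1 + 0.24×2) = 2.7
Species F: 1 + (0.24×1 + 0.15×2 + 0.61×2.7) = 3.187
Species G: 1 + 2.7 = 3.7
Species H: 1 + 3.7 = 4.7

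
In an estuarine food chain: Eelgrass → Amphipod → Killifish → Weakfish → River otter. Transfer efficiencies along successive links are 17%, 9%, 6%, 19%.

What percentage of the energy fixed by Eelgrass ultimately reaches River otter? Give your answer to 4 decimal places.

0.0174%

Product of link efficiencies: 0.17 × 0.09 × 0.06 × 0.19 = 0.00017442
As a percentage: 0.00017442 × 100 = 0.0174%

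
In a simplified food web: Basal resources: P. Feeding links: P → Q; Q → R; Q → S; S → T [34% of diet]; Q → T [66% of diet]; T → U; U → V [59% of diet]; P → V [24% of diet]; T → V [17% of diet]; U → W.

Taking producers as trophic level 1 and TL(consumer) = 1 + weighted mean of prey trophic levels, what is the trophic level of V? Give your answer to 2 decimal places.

Q: 1 + 1 = 2
R: 1 + 2 = 3
S: 1 + 2 = 3
T: 1 + (0.34×3 + 0.66×2) = 3.34
U: 1 + 3.34 = 4.34
V: 1 + (0.59×4.34 + 0.24×1 + 0.17×3.34) = 4.3684
W: 1 + 4.34 = 5.34

4.37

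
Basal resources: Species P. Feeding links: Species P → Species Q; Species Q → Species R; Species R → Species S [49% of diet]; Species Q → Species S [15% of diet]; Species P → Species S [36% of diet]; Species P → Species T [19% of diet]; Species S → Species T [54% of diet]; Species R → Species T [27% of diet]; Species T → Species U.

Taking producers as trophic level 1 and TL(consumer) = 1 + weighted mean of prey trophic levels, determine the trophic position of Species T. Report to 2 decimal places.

3.69

Species Q: 1 + 1 = 2
Species R: 1 + 2 = 3
Species S: 1 + (0.49×3 + 0.15×2 + 0.36×1) = 3.13
Species T: 1 + (0.19×1 + 0.54×3.13 + 0.27×3) = 3.6902
Species U: 1 + 3.6902 = 4.6902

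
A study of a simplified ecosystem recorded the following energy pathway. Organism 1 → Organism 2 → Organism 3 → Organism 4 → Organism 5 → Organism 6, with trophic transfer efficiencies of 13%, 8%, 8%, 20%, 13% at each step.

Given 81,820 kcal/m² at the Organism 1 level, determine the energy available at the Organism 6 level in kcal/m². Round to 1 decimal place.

Organism 2: 81820 × 0.13 = 10636.6 kcal/m²
Organism 3: 10636.6 × 0.08 = 850.928 kcal/m²
Organism 4: 850.928 × 0.08 = 68.07424 kcal/m²
Organism 5: 68.07424 × 0.2 = 13.614848 kcal/m²
Organism 6: 13.614848 × 0.13 = 1.76993024 kcal/m²

1.8 kcal/m²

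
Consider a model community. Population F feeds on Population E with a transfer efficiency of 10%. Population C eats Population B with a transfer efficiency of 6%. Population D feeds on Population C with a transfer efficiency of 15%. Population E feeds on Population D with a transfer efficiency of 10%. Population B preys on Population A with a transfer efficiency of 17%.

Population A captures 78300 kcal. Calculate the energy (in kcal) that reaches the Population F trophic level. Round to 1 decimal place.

Population B: 78300 × 0.17 = 13311 kcal
Population C: 13311 × 0.06 = 798.66 kcal
Population D: 798.66 × 0.15 = 119.799 kcal
Population E: 119.799 × 0.1 = 11.9799 kcal
Population F: 11.9799 × 0.1 = 1.19799 kcal

1.2 kcal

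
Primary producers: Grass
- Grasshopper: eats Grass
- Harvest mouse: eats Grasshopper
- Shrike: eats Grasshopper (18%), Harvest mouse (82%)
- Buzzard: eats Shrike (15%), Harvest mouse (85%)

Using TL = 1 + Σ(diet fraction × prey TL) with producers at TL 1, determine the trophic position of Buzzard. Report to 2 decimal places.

4.12

Grasshopper: 1 + 1 = 2
Harvest mouse: 1 + 2 = 3
Shrike: 1 + (0.18×2 + 0.82×3) = 3.82
Buzzard: 1 + (0.15×3.82 + 0.85×3) = 4.123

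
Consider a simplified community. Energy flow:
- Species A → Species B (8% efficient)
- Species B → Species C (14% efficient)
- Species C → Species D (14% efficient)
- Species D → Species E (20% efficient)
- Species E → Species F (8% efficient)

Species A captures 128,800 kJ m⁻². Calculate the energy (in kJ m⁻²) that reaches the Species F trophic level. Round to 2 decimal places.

3.23 kJ m⁻²

Species B: 128800 × 0.08 = 10304 kJ m⁻²
Species C: 10304 × 0.14 = 1442.56 kJ m⁻²
Species D: 1442.56 × 0.14 = 201.9584 kJ m⁻²
Species E: 201.9584 × 0.2 = 40.39168 kJ m⁻²
Species F: 40.39168 × 0.08 = 3.2313344 kJ m⁻²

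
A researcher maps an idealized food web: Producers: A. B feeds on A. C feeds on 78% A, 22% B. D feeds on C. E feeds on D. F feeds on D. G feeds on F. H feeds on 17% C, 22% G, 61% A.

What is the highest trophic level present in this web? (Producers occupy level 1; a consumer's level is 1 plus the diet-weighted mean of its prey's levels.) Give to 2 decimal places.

5.22

B: 1 + 1 = 2
C: 1 + (0.78×1 + 0.22×2) = 2.22
D: 1 + 2.22 = 3.22
E: 1 + 3.22 = 4.22
F: 1 + 3.22 = 4.22
G: 1 + 4.22 = 5.22
H: 1 + (0.17×2.22 + 0.22×5.22 + 0.61×1) = 3.1358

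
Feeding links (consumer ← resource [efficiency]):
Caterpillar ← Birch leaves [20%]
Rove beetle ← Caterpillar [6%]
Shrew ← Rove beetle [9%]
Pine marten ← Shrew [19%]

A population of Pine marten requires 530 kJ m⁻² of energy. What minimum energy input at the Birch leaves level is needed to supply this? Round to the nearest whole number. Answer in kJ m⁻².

2582846 kJ m⁻²

Cumulative transfer efficiency: 0.2 × 0.06 × 0.09 × 0.19 = 0.0002052
Birch leaves energy = 530 / 0.0002052 = 2582846 kJ m⁻²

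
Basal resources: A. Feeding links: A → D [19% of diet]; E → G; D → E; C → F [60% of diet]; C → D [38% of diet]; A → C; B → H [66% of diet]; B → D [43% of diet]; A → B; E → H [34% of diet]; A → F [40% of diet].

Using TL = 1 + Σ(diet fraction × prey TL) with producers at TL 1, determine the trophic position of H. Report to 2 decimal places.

B: 1 + 1 = 2
C: 1 + 1 = 2
D: 1 + (0.38×2 + 0.19×1 + 0.43×2) = 2.81
E: 1 + 2.81 = 3.81
F: 1 + (0.6×2 + 0.4×1) = 2.6
G: 1 + 3.81 = 4.81
H: 1 + (0.34×3.81 + 0.66×2) = 3.6154

3.62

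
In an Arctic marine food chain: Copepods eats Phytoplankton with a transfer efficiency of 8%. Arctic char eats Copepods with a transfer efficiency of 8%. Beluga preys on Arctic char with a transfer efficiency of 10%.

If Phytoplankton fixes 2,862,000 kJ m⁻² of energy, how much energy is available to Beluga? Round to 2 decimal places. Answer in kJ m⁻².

1831.68 kJ m⁻²

Copepods: 2862000 × 0.08 = 228960 kJ m⁻²
Arctic char: 228960 × 0.08 = 18316.8 kJ m⁻²
Beluga: 18316.8 × 0.1 = 1831.68 kJ m⁻²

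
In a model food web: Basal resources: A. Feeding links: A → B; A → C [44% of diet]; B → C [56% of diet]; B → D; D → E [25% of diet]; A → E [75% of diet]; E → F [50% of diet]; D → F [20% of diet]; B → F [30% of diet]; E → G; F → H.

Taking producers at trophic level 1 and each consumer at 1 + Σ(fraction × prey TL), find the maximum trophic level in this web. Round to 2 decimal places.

B: 1 + 1 = 2
C: 1 + (0.44×1 + 0.56×2) = 2.56
D: 1 + 2 = 3
E: 1 + (0.25×3 + 0.75×1) = 2.5
F: 1 + (0.5×2.5 + 0.2×3 + 0.3×2) = 3.45
G: 1 + 2.5 = 3.5
H: 1 + 3.45 = 4.45

4.45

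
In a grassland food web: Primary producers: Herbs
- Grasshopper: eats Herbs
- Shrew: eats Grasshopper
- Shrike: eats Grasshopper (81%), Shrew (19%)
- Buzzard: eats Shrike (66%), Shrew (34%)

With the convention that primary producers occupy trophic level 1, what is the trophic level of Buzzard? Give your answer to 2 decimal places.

Grasshopper: 1 + 1 = 2
Shrew: 1 + 2 = 3
Shrike: 1 + (0.81×2 + 0.19×3) = 3.19
Buzzard: 1 + (0.66×3.19 + 0.34×3) = 4.1254

4.13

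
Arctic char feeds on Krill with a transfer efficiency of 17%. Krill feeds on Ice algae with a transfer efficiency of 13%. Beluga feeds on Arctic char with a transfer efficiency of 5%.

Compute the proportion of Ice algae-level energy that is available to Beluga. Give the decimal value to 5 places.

0.00111

Product of link efficiencies: 0.13 × 0.17 × 0.05 = 0.001105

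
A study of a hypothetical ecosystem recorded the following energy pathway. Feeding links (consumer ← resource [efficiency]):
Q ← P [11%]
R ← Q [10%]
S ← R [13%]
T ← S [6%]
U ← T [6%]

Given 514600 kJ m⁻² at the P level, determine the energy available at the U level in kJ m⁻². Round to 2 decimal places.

2.65 kJ m⁻²

Q: 514600 × 0.11 = 56606 kJ m⁻²
R: 56606 × 0.1 = 5660.6 kJ m⁻²
S: 5660.6 × 0.13 = 735.878 kJ m⁻²
T: 735.878 × 0.06 = 44.15268 kJ m⁻²
U: 44.15268 × 0.06 = 2.6491608 kJ m⁻²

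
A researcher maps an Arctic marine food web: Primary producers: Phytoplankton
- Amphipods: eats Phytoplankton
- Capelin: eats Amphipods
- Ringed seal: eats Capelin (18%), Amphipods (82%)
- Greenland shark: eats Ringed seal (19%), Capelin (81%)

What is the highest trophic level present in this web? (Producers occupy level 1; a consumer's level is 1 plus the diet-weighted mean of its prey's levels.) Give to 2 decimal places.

Amphipods: 1 + 1 = 2
Capelin: 1 + 2 = 3
Ringed seal: 1 + (0.18×3 + 0.82×2) = 3.18
Greenland shark: 1 + (0.19×3.18 + 0.81×3) = 4.0342

4.03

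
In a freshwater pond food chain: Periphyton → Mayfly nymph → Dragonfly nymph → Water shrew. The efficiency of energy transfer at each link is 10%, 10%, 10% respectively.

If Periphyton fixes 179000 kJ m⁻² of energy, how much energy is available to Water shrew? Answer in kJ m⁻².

179 kJ m⁻²

Mayfly nymph: 179000 × 0.1 = 17900 kJ m⁻²
Dragonfly nymph: 17900 × 0.1 = 1790 kJ m⁻²
Water shrew: 1790 × 0.1 = 179 kJ m⁻²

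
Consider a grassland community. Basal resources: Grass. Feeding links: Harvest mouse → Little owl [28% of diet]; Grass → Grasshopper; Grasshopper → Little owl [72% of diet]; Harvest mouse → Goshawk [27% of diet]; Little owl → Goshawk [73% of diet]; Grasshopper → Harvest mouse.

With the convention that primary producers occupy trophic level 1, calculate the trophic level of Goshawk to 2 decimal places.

Grasshopper: 1 + 1 = 2
Harvest mouse: 1 + 2 = 3
Little owl: 1 + (0.28×3 + 0.72×2) = 3.28
Goshawk: 1 + (0.27×3 + 0.73×3.28) = 4.2044

4.20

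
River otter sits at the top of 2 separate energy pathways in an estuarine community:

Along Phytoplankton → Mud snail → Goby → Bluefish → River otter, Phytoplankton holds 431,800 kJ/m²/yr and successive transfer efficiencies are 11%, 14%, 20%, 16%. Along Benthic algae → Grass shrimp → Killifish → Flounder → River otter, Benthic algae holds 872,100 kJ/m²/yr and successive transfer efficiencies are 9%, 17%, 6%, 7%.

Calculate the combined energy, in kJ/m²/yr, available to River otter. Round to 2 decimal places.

268.83 kJ/m²/yr

Via Phytoplankton: 431800 × 0.11 × 0.14 × 0.2 × 0.16 = 212.79104 kJ/m²/yr
Via Benthic algae: 872100 × 0.09 × 0.17 × 0.06 × 0.07 = 56.041146 kJ/m²/yr
Total at River otter: 212.79104 + 56.041146 = 268.832186 kJ/m²/yr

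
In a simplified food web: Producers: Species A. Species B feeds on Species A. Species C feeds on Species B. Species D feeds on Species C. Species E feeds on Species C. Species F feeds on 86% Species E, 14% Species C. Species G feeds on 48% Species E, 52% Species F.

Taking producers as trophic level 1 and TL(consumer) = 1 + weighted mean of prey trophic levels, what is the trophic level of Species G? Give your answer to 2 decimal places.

Species B: 1 + 1 = 2
Species C: 1 + 2 = 3
Species D: 1 + 3 = 4
Species E: 1 + 3 = 4
Species F: 1 + (0.86×4 + 0.14×3) = 4.86
Species G: 1 + (0.48×4 + 0.52×4.86) = 5.4472

5.45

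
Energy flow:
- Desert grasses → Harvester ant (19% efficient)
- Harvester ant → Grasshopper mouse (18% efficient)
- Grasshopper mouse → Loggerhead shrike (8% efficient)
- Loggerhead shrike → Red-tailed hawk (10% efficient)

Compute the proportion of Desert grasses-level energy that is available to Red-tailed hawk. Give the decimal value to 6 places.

Product of link efficiencies: 0.19 × 0.18 × 0.08 × 0.1 = 0.0002736

0.000274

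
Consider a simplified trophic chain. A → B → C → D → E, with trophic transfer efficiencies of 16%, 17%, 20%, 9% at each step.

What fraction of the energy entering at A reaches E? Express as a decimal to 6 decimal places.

0.000490

Product of link efficiencies: 0.16 × 0.17 × 0.2 × 0.09 = 0.0004896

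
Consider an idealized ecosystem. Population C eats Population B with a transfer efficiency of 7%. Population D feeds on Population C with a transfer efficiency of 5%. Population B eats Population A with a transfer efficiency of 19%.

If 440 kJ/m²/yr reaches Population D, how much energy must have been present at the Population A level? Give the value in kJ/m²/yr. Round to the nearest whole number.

661654 kJ/m²/yr

Cumulative transfer efficiency: 0.19 × 0.07 × 0.05 = 0.000665
Population A energy = 440 / 0.000665 = 661654 kJ/m²/yr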